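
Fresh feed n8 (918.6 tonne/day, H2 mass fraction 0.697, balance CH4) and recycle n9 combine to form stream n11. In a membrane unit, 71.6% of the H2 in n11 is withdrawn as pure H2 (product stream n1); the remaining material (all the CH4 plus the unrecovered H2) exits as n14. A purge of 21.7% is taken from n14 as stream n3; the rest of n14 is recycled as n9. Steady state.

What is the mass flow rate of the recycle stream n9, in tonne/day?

1187 tonne/day

CH4 enters only via n8 and leaves only via the purge: 918.6×0.303 = 0.217×(CH4 in n14), and the membrane unit passes all CH4, so CH4 in n11 = CH4 in n14 = 1282.7 tonne/day.
H2 in n11: m_A = 918.6×0.697 + (1−0.217)·(1−0.716)·m_A, so m_A = 640.26/0.7776 = 823.36 tonne/day.
n14 = (1−0.716)×823.36 + 1282.7 = 1516.5 tonne/day.
Recycle n9 = (1−0.217)×1516.5 = 1187.4 tonne/day.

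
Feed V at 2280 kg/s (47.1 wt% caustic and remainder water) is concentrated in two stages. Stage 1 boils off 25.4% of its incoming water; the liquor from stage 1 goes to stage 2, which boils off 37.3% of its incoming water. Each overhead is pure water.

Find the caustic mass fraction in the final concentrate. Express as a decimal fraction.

water in feed = 2280×0.529 = 1206.1 kg/s.
After stage 1: water left = (1−0.254)×1206.1 = 899.77; stream total = 1973.6 kg/s.
After stage 2: water left = (1−0.373)×899.77 = 564.15; final concentrate = 1638 kg/s.
caustic fraction = 1073.9/1638 = 0.6556.

0.6556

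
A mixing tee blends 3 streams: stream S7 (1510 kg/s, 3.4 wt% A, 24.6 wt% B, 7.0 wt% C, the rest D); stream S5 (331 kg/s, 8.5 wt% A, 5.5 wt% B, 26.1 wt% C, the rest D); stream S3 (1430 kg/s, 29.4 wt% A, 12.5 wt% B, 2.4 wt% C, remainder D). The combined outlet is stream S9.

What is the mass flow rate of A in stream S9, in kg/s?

A out = A in = 1510×0.034 + 331×0.085 + 1430×0.294 = 499.89 kg/s.

499.9 kg/s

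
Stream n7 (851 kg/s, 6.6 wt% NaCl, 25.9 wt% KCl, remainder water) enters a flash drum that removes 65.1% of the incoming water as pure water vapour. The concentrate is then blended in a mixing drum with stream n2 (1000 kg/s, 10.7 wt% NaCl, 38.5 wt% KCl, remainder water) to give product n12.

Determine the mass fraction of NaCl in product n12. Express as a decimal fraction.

Vapour removed = 0.651×0.675×851 = 373.95 kg/s; concentrate = 477.05 kg/s.
NaCl reaching the mixer = 56.166 (from concentrate) + 1000×0.107 = 163.17 kg/s.
Product flow = 477.05 + 1000 = 1477 kg/s; NaCl fraction = 0.110.

0.110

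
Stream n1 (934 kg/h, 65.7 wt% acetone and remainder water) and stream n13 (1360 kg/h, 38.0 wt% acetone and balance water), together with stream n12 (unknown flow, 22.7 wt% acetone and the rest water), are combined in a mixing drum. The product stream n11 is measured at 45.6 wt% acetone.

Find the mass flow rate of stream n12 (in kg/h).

Let n12 be the unknown flow. Total out = 2294 + n12.
acetone balance: 1130.4 + 0.227·n12 = 0.456·(2294 + n12)
(0.227 − 0.456)·n12 = 0.456×2294 − 1130.4 = -84.374
n12 = -84.374 / -0.229 = 368.45 kg/h

368.4 kg/h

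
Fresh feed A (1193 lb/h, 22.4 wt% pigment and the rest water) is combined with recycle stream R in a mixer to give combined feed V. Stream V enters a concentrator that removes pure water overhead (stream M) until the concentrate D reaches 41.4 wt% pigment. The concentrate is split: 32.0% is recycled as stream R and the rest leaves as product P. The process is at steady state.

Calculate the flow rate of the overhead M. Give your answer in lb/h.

Overall pigment balance (none leaves overhead): pigment in fresh feed = pigment in product, i.e. 1193×0.224 = (1−0.320)·D·0.414.
D = 267.23/(0.414×0.680) = 949.25 lb/h.
Recycle R = 0.320×949.25 = 303.76 lb/h.
Combined feed V = 1193 + 303.76 = 1496.8 lb/h.
Overhead M = V − D = 1496.8 − 949.25 = 547.51 lb/h.

547.5 lb/h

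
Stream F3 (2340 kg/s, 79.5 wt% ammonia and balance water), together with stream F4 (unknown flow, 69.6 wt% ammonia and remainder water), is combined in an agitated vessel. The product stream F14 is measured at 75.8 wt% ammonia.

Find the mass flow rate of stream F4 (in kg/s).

Let F4 be the unknown flow. Total out = 2340 + F4.
ammonia balance: 1860.3 + 0.696·F4 = 0.758·(2340 + F4)
(0.696 − 0.758)·F4 = 0.758×2340 − 1860.3 = -86.58
F4 = -86.58 / -0.062 = 1396.5 kg/s

1396 kg/s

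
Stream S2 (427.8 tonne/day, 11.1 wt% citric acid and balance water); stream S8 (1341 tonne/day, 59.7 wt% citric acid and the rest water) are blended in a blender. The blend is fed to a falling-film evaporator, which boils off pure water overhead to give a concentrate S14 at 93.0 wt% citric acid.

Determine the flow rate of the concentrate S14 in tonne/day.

911.9 tonne/day

citric acid entering = 427.8×0.111 + 1341×0.597 = 848.06 tonne/day.
All citric acid reports to S14, so S14 = 848.06/0.930 = 911.9 tonne/day.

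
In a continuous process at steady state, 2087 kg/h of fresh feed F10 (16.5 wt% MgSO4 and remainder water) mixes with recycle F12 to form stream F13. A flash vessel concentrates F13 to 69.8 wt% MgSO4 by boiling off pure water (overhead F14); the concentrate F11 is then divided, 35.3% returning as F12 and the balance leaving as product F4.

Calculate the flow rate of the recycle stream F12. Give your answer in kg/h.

Overall MgSO4 balance (none leaves overhead): MgSO4 in fresh feed = MgSO4 in product, i.e. 2087×0.165 = (1−0.353)·F11·0.698.
F11 = 344.36/(0.698×0.647) = 762.51 kg/h.
Recycle F12 = 0.353×762.51 = 269.17 kg/h.

269.2 kg/h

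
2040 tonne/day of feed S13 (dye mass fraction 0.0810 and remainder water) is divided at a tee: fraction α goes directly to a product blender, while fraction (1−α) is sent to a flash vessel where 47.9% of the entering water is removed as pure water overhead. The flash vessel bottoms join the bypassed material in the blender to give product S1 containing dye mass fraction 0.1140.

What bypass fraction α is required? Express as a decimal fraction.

0.342

All 2040×0.081 = 165.24 tonne/day of dye reaches S1, so S1 = 165.24/0.114 = 1449.5 tonne/day and vapour = 590.53 tonne/day.
The evaporator receives (1−α)·2040 of feed at 0.919 water and removes 0.479 of that water:
0.479×0.919×(1−α)×2040 = 590.53
(1−α) = 590.53/898.01 = 0.6576;  α = 0.3424.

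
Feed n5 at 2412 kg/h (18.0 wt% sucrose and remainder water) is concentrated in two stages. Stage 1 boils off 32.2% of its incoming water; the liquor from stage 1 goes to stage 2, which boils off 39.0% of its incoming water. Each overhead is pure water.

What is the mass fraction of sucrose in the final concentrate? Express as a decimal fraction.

0.3467

water in feed = 2412×0.820 = 1977.8 kg/h.
After stage 1: water left = (1−0.322)×1977.8 = 1341; stream total = 1775.1 kg/h.
After stage 2: water left = (1−0.390)×1341 = 818; final concentrate = 1252.2 kg/h.
sucrose fraction = 434.16/1252.2 = 0.3467.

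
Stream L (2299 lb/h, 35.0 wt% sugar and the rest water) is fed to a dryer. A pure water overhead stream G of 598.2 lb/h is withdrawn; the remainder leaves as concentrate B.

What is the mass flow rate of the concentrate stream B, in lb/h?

Concentrate = 2299 − 598.2 = 1700.8 lb/h.

1701 lb/h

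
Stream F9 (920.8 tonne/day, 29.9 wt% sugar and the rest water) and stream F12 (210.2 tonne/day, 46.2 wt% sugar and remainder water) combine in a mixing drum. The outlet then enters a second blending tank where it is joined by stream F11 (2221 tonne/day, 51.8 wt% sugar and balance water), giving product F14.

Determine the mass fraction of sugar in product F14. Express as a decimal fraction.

Overall, product flow = 3352 tonne/day.
sugar in = 920.8×0.299 + 210.2×0.462 + 2221×0.518 = 1522.9 tonne/day.
sugar fraction in F14 = 0.454.

0.454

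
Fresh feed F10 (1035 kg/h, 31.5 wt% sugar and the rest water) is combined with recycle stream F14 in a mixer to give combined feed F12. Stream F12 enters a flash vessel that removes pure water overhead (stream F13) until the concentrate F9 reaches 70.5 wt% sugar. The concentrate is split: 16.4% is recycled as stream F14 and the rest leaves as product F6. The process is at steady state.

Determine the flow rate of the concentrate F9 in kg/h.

553.2 kg/h

Overall sugar balance (none leaves overhead): sugar in fresh feed = sugar in product, i.e. 1035×0.315 = (1−0.164)·F9·0.705.
F9 = 326.02/(0.705×0.836) = 553.17 kg/h.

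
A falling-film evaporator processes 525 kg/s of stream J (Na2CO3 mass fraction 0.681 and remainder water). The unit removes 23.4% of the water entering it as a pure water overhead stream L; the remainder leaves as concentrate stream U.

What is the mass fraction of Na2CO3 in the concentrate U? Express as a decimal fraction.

Na2CO3 is not removed: 525×0.681 = 357.53 kg/s of Na2CO3 enters U.
water entering = 525×0.319 = 167.47 kg/s; overhead removed = 0.234×167.47 = 39.189 kg/s.
Concentrate = 525 − 39.189 = 485.81 kg/s.
Mass fraction = 357.53/485.81 = 0.736.

0.736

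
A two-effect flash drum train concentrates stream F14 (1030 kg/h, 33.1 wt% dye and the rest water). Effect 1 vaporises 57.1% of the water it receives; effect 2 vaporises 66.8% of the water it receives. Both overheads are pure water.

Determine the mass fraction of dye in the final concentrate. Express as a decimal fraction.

water in feed = 1030×0.669 = 689.07 kg/h.
After stage 1: water left = (1−0.571)×689.07 = 295.61; stream total = 636.54 kg/h.
After stage 2: water left = (1−0.668)×295.61 = 98.143; final concentrate = 439.07 kg/h.
dye fraction = 340.93/439.07 = 0.7765.

0.7765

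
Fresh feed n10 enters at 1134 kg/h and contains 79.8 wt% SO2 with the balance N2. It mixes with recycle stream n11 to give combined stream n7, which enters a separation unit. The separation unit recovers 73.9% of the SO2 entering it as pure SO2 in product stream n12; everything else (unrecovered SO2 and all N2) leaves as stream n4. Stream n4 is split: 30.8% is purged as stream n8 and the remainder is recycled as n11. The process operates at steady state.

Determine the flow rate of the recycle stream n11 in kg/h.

N2 enters only via n10 and leaves only via the purge: 1134×0.202 = 0.308×(N2 in n4), and the separation unit passes all N2, so N2 in n7 = N2 in n4 = 743.73 kg/h.
SO2 in n7: m_A = 1134×0.798 + (1−0.308)·(1−0.739)·m_A, so m_A = 904.93/0.8194 = 1104.4 kg/h.
n4 = (1−0.739)×1104.4 + 743.73 = 1032 kg/h.
Recycle n11 = (1−0.308)×1032 = 714.13 kg/h.

714.1 kg/h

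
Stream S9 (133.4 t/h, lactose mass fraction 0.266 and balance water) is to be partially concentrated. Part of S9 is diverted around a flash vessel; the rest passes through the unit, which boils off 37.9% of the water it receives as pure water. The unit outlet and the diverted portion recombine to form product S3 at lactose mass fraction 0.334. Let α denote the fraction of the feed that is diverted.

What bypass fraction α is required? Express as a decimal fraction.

All 133.4×0.266 = 35.484 t/h of lactose reaches S3, so S3 = 35.484/0.334 = 106.24 t/h and vapour = 27.159 t/h.
The evaporator receives (1−α)·133.4 of feed at 0.734 water and removes 0.379 of that water:
0.379×0.734×(1−α)×133.4 = 27.159
(1−α) = 27.159/37.11 = 0.7319;  α = 0.2681.

0.268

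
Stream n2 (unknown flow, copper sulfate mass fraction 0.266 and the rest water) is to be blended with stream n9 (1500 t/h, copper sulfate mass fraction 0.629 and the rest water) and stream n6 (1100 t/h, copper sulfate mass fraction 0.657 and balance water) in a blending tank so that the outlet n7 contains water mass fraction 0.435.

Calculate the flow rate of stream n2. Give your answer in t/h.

Let n2 be the unknown flow. Total out = 2600 + n2.
water balance: 933.8 + 0.734·n2 = 0.435·(2600 + n2)
(0.734 − 0.435)·n2 = 0.435×2600 − 933.8 = 197.2
n2 = 197.2 / 0.299 = 659.53 t/h

659.5 t/h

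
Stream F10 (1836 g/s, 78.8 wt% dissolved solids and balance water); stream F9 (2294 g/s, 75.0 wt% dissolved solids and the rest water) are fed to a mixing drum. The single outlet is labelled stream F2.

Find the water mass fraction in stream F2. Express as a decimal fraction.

0.233

Total flow out = 1836 + 2294 = 4130 g/s.
water in = 1836×0.212 + 2294×0.250 = 962.73 g/s.
water mass fraction in F2 = 962.73/4130 = 0.233.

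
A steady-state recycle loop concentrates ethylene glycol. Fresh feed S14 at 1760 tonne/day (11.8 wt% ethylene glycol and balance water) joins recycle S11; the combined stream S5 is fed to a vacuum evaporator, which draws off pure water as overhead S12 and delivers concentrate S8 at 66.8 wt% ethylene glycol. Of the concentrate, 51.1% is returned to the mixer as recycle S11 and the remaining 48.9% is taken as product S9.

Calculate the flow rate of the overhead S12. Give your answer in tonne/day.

1449 tonne/day

Overall ethylene glycol balance (none leaves overhead): ethylene glycol in fresh feed = ethylene glycol in product, i.e. 1760×0.118 = (1−0.511)·S8·0.668.
S8 = 207.68/(0.668×0.489) = 635.78 tonne/day.
Recycle S11 = 0.511×635.78 = 324.89 tonne/day.
Combined feed S5 = 1760 + 324.89 = 2084.9 tonne/day.
Overhead S12 = S5 − S8 = 2084.9 − 635.78 = 1449.1 tonne/day.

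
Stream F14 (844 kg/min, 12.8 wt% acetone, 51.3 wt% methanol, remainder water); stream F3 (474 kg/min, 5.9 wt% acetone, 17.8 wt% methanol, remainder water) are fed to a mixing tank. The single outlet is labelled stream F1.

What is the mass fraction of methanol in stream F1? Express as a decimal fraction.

0.393

Total flow out = 844 + 474 = 1318 kg/min.
methanol in = 844×0.513 + 474×0.178 = 517.34 kg/min.
methanol mass fraction in F1 = 517.34/1318 = 0.393.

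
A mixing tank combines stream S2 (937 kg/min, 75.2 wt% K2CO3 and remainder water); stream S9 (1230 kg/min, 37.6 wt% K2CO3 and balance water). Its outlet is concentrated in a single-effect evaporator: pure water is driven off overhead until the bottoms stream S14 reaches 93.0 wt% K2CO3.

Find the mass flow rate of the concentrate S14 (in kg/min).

1255 kg/min

K2CO3 entering = 937×0.752 + 1230×0.376 = 1167.1 kg/min.
All K2CO3 reports to S14, so S14 = 1167.1/0.930 = 1255 kg/min.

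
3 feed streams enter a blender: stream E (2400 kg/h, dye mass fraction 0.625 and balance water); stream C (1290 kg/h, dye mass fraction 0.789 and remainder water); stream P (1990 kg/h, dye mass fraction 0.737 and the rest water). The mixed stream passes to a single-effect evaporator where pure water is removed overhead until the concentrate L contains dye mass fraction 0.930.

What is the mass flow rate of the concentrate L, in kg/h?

4284 kg/h

dye entering = 2400×0.625 + 1290×0.789 + 1990×0.737 = 3984.4 kg/h.
All dye reports to L, so L = 3984.4/0.930 = 4284.3 kg/h.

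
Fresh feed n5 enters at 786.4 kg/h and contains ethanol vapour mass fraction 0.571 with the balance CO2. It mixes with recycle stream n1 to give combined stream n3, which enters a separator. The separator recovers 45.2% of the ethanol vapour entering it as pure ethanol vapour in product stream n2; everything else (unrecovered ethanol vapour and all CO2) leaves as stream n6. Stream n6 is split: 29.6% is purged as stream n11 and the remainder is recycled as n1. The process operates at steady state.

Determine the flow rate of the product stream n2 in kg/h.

330.4 kg/h

ethanol vapour in n3: m_A = 786.4×0.571 + (1−0.296)·(1−0.452)·m_A, so m_A = 449.03/0.6142 = 731.08 kg/h.
Product n2 = 0.452×731.08 = 330.45 kg/h.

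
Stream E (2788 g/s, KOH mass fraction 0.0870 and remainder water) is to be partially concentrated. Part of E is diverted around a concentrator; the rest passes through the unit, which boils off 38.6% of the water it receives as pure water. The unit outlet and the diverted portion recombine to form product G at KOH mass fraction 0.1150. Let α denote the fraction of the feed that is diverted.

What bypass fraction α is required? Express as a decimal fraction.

All 2788×0.087 = 242.56 g/s of KOH reaches G, so G = 242.56/0.115 = 2109.2 g/s and vapour = 678.82 g/s.
The evaporator receives (1−α)·2788 of feed at 0.913 water and removes 0.386 of that water:
0.386×0.913×(1−α)×2788 = 678.82
(1−α) = 678.82/982.54 = 0.6909;  α = 0.3091.

0.309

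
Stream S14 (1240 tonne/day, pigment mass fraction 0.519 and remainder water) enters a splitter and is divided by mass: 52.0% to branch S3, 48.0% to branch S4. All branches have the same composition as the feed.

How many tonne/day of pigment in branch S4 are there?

308.9 tonne/day

Branch S4 total = 0.480×1240 = 595.2 tonne/day.
pigment in S4 = 0.519×595.2 = 308.91 tonne/day.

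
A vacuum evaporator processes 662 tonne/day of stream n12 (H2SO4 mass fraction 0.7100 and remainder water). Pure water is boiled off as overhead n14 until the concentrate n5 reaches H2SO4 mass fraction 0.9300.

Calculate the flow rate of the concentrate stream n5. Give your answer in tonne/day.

H2SO4 is conserved: 662×0.710 = 470.02 tonne/day all reports to the concentrate.
Concentrate = 470.02/(target fraction) = 505.4 tonne/day.

505.4 tonne/day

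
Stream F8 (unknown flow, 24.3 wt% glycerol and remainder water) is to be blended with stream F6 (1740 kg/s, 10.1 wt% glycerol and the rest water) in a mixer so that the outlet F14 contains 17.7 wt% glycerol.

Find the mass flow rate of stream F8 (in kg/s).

Let F8 be the unknown flow. Total out = 1740 + F8.
glycerol balance: 175.74 + 0.243·F8 = 0.177·(1740 + F8)
(0.243 − 0.177)·F8 = 0.177×1740 − 175.74 = 132.24
F8 = 132.24 / 0.066 = 2003.6 kg/s

2004 kg/s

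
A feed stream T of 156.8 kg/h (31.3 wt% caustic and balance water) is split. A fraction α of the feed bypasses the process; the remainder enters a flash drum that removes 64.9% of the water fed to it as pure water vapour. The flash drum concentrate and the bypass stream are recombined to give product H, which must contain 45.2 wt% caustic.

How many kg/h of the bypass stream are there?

All 156.8×0.313 = 49.078 kg/h of caustic reaches H, so H = 49.078/0.452 = 108.58 kg/h and vapour = 48.219 kg/h.
The evaporator receives (1−α)·156.8 of feed at 0.687 water and removes 0.649 of that water:
0.649×0.687×(1−α)×156.8 = 48.219
(1−α) = 48.219/69.911 = 0.6897;  α = 0.3103.
Bypass flow = 0.3103×156.8 = 48.651 kg/h.

48.65 kg/h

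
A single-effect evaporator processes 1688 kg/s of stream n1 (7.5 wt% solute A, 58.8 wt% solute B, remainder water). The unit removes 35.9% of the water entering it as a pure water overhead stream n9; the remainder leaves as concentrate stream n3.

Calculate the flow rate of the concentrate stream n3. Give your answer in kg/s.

1484 kg/s

water entering = 1688×0.337 = 568.86 kg/s; overhead removed = 0.359×568.86 = 204.22 kg/s.
Concentrate = 1688 − 204.22 = 1483.8 kg/s.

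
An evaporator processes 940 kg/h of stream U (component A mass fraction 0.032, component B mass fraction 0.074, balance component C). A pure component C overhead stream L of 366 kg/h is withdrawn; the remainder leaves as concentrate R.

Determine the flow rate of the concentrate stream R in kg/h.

Concentrate = 940 − 366 = 574 kg/h.

574 kg/h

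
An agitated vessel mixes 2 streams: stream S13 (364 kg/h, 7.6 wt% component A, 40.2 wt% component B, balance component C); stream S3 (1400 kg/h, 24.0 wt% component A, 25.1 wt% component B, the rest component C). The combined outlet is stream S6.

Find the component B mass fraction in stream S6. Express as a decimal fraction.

Total flow out = 364 + 1400 = 1764 kg/h.
component B in = 364×0.402 + 1400×0.251 = 497.73 kg/h.
component B mass fraction in S6 = 497.73/1764 = 0.2822.

0.2822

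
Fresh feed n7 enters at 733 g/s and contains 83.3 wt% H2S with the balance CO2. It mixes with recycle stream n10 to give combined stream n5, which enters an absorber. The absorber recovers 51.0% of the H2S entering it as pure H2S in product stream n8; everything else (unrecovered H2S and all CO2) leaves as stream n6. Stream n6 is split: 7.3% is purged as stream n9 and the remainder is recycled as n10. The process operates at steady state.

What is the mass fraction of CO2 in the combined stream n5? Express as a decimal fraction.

0.600

CO2 enters only via n7 and leaves only via the purge: 733×0.167 = 0.073×(CO2 in n6), and the absorber passes all CO2, so CO2 in n5 = CO2 in n6 = 1676.9 g/s.
H2S in n5: m_A = 733×0.833 + (1−0.073)·(1−0.510)·m_A, so m_A = 610.59/0.5458 = 1118.8 g/s.
n5 = 1118.8 + 1676.9 = 2795.6 g/s.
CO2 fraction in n5 = 1676.9/2795.6 = 0.600.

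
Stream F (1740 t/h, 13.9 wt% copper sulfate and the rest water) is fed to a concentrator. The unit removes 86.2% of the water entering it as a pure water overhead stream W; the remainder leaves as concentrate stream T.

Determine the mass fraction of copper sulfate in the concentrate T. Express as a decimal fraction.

copper sulfate is not removed: 1740×0.139 = 241.86 t/h of copper sulfate enters T.
water entering = 1740×0.861 = 1498.1 t/h; overhead removed = 0.862×1498.1 = 1291.4 t/h.
Concentrate = 1740 − 1291.4 = 448.6 t/h.
Mass fraction = 241.86/448.6 = 0.5391.

0.5391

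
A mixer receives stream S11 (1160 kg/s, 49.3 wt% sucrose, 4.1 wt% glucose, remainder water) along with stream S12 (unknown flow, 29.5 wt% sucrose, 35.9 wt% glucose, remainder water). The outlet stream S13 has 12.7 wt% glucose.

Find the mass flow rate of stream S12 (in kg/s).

430 kg/s

Let S12 be the unknown flow. Total out = 1160 + S12.
glucose balance: 47.56 + 0.359·S12 = 0.127·(1160 + S12)
(0.359 − 0.127)·S12 = 0.127×1160 − 47.56 = 99.76
S12 = 99.76 / 0.232 = 430 kg/s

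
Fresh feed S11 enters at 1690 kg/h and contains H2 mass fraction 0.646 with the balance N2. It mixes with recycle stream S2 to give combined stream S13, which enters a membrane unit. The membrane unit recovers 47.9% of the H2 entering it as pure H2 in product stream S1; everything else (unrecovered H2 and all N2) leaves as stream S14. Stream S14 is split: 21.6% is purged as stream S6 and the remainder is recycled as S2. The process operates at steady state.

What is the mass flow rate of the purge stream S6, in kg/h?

806 kg/h

N2 enters only via S11 and leaves only via the purge: 1690×0.354 = 0.216×(N2 in S14), and the membrane unit passes all N2, so N2 in S13 = N2 in S14 = 2769.7 kg/h.
H2 in S13: m_A = 1690×0.646 + (1−0.216)·(1−0.479)·m_A, so m_A = 1091.7/0.5915 = 1845.6 kg/h.
S14 = (1−0.479)×1845.6 + 2769.7 = 3731.3 kg/h.
Purge S6 = 0.216×3731.3 = 805.96 kg/h.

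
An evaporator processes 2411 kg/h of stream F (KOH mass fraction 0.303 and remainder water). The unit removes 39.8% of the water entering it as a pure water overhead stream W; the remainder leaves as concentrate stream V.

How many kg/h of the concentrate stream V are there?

water entering = 2411×0.697 = 1680.5 kg/h; overhead removed = 0.398×1680.5 = 668.83 kg/h.
Concentrate = 2411 − 668.83 = 1742.2 kg/h.

1742 kg/h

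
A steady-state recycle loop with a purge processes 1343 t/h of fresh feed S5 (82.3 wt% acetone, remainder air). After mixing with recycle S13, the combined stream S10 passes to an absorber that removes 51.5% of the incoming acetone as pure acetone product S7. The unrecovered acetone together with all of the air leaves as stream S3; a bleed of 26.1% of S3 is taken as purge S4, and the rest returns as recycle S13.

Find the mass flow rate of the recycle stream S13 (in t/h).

air enters only via S5 and leaves only via the purge: 1343×0.177 = 0.261×(air in S3), and the absorber passes all air, so air in S10 = air in S3 = 910.77 t/h.
acetone in S10: m_A = 1343×0.823 + (1−0.261)·(1−0.515)·m_A, so m_A = 1105.3/0.6416 = 1722.7 t/h.
S3 = (1−0.515)×1722.7 + 910.77 = 1746.3 t/h.
Recycle S13 = (1−0.261)×1746.3 = 1290.5 t/h.

1291 t/h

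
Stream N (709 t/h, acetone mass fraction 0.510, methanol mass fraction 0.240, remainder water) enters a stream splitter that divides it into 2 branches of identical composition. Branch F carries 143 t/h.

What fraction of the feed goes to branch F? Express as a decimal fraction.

0.202

Fraction to F = 143/709 = 0.2017.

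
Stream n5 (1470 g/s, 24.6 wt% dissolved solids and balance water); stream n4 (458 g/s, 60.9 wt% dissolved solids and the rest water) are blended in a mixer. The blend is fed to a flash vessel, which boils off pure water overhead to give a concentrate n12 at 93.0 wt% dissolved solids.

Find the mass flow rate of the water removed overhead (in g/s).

dissolved solids entering = 1470×0.246 + 458×0.609 = 640.54 g/s.
All dissolved solids reports to n12, so n12 = 640.54/0.930 = 688.75 g/s.
Total feed = 1928 g/s; overhead = 1928 − 688.75 = 1239.2 g/s.

1239 g/s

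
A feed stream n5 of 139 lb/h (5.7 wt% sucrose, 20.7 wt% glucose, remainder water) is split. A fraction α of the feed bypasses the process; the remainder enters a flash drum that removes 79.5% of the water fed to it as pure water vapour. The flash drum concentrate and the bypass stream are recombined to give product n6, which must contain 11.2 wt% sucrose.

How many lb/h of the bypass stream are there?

22.34 lb/h

All 139×0.057 = 7.923 lb/h of sucrose reaches n6, so n6 = 7.923/0.112 = 70.741 lb/h and vapour = 68.259 lb/h.
The evaporator receives (1−α)·139 of feed at 0.736 water and removes 0.795 of that water:
0.795×0.736×(1−α)×139 = 68.259
(1−α) = 68.259/81.332 = 0.8393;  α = 0.1607.
Bypass flow = 0.1607×139 = 22.342 lb/h.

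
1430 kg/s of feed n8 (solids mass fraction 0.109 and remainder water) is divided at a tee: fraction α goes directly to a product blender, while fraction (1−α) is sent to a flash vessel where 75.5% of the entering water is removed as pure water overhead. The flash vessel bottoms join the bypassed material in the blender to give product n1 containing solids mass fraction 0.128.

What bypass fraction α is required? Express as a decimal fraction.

All 1430×0.109 = 155.87 kg/s of solids reaches n1, so n1 = 155.87/0.128 = 1217.7 kg/s and vapour = 212.27 kg/s.
The evaporator receives (1−α)·1430 of feed at 0.891 water and removes 0.755 of that water:
0.755×0.891×(1−α)×1430 = 212.27
(1−α) = 212.27/961.97 = 0.2207;  α = 0.7793.

0.779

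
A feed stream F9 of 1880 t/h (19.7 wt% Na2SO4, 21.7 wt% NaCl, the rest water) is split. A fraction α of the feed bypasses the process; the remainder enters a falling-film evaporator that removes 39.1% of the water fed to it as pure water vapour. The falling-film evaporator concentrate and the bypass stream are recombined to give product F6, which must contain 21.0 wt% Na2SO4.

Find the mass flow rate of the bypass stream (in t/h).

1372 t/h

All 1880×0.197 = 370.36 t/h of Na2SO4 reaches F6, so F6 = 370.36/0.210 = 1763.6 t/h and vapour = 116.38 t/h.
The evaporator receives (1−α)·1880 of feed at 0.586 water and removes 0.391 of that water:
0.391×0.586×(1−α)×1880 = 116.38
(1−α) = 116.38/430.76 = 0.2702;  α = 0.7298.
Bypass flow = 0.7298×1880 = 1372.1 t/h.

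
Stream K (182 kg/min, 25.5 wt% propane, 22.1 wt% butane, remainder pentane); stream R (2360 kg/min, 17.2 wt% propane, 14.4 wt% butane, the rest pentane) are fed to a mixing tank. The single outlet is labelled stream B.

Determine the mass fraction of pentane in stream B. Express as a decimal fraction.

0.673

Total flow out = 182 + 2360 = 2542 kg/min.
pentane in = 182×0.524 + 2360×0.684 = 1709.6 kg/min.
pentane mass fraction in B = 1709.6/2542 = 0.673.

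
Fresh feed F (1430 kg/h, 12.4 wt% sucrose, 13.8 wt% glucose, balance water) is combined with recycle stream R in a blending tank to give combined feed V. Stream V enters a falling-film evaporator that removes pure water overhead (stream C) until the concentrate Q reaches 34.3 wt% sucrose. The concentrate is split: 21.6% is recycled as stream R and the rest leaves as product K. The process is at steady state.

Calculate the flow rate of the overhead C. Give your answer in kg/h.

913 kg/h

Overall sucrose balance (none leaves overhead): sucrose in fresh feed = sucrose in product, i.e. 1430×0.124 = (1−0.216)·Q·0.343.
Q = 177.32/(0.343×0.784) = 659.4 kg/h.
Recycle R = 0.216×659.4 = 142.43 kg/h.
Combined feed V = 1430 + 142.43 = 1572.4 kg/h.
Overhead C = V − Q = 1572.4 − 659.4 = 913.03 kg/h.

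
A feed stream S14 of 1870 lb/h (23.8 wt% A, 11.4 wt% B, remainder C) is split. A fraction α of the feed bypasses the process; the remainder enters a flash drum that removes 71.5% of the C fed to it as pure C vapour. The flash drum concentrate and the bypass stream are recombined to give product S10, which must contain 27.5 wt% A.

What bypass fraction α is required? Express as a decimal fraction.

0.710

All 1870×0.238 = 445.06 lb/h of A reaches S10, so S10 = 445.06/0.275 = 1618.4 lb/h and vapour = 251.6 lb/h.
The evaporator receives (1−α)·1870 of feed at 0.648 C and removes 0.715 of that C:
0.715×0.648×(1−α)×1870 = 251.6
(1−α) = 251.6/866.41 = 0.2904;  α = 0.7096.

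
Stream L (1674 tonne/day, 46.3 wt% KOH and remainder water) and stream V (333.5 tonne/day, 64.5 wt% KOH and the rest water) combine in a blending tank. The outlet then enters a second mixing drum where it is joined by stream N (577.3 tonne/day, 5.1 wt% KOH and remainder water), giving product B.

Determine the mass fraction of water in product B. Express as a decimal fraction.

0.6055

Overall, product flow = 2584.8 tonne/day.
water in = 1674×0.537 + 333.5×0.355 + 577.3×0.949 = 1565.2 tonne/day.
water fraction in B = 0.6055.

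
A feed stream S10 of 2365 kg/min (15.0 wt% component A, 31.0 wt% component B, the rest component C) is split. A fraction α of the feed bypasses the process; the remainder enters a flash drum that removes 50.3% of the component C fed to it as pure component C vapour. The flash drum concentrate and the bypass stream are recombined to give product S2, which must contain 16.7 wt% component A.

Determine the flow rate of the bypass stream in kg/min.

1479 kg/min

All 2365×0.150 = 354.75 kg/min of component A reaches S2, so S2 = 354.75/0.167 = 2124.3 kg/min and vapour = 240.75 kg/min.
The evaporator receives (1−α)·2365 of feed at 0.540 component C and removes 0.503 of that component C:
0.503×0.540×(1−α)×2365 = 240.75
(1−α) = 240.75/642.38 = 0.3748;  α = 0.6252.
Bypass flow = 0.6252×2365 = 1478.7 kg/min.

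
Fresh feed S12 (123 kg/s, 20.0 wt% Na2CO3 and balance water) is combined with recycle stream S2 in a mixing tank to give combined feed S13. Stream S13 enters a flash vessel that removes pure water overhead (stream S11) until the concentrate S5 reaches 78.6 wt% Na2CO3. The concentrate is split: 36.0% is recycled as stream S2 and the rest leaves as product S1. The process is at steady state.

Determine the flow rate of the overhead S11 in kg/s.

Overall Na2CO3 balance (none leaves overhead): Na2CO3 in fresh feed = Na2CO3 in product, i.e. 123×0.200 = (1−0.360)·S5·0.786.
S5 = 24.6/(0.786×0.640) = 48.903 kg/s.
Recycle S2 = 0.360×48.903 = 17.605 kg/s.
Combined feed S13 = 123 + 17.605 = 140.6 kg/s.
Overhead S11 = S13 − S5 = 140.6 − 48.903 = 91.702 kg/s.

91.7 kg/s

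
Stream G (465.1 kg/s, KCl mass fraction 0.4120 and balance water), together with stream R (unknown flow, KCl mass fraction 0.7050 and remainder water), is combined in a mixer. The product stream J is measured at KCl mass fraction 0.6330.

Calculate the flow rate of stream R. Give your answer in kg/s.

Let R be the unknown flow. Total out = 465.1 + R.
KCl balance: 191.62 + 0.705·R = 0.633·(465.1 + R)
(0.705 − 0.633)·R = 0.633×465.1 − 191.62 = 102.79
R = 102.79 / 0.072 = 1427.6 kg/s

1428 kg/s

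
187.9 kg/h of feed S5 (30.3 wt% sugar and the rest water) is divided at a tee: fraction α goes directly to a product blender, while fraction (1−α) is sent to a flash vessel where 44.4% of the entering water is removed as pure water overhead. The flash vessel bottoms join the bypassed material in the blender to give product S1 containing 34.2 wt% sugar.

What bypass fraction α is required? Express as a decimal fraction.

0.632

All 187.9×0.303 = 56.934 kg/h of sugar reaches S1, so S1 = 56.934/0.342 = 166.47 kg/h and vapour = 21.427 kg/h.
The evaporator receives (1−α)·187.9 of feed at 0.697 water and removes 0.444 of that water:
0.444×0.697×(1−α)×187.9 = 21.427
(1−α) = 21.427/58.149 = 0.3685;  α = 0.6315.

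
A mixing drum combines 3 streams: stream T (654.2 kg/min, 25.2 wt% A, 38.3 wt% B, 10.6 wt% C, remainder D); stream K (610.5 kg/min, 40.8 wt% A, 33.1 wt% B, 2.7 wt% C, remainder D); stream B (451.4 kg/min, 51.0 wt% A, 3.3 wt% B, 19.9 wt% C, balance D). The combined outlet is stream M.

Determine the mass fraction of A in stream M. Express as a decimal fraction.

0.375

Total flow out = 654.2 + 610.5 + 451.4 = 1716.1 kg/min.
A in = 654.2×0.252 + 610.5×0.408 + 451.4×0.510 = 644.16 kg/min.
A mass fraction in M = 644.16/1716.1 = 0.375.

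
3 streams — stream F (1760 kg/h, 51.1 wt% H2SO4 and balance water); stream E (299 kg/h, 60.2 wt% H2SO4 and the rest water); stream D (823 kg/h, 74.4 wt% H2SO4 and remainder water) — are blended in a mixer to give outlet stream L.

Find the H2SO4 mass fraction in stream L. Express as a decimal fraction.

0.587

Total flow out = 1760 + 299 + 823 = 2882 kg/h.
H2SO4 in = 1760×0.511 + 299×0.602 + 823×0.744 = 1691.7 kg/h.
H2SO4 mass fraction in L = 1691.7/2882 = 0.587.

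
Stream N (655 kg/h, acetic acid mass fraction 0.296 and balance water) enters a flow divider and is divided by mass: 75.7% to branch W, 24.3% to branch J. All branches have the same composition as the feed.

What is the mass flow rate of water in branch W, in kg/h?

Branch W total = 0.757×655 = 495.83 kg/h.
water in W = 0.704×495.83 = 349.07 kg/h.

349.1 kg/h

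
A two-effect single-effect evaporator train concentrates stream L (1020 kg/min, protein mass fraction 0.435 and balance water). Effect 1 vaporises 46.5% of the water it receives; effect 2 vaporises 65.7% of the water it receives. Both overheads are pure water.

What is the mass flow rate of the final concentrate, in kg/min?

water in feed = 1020×0.565 = 576.3 kg/min.
After stage 1: water left = (1−0.465)×576.3 = 308.32; stream total = 752.02 kg/min.
After stage 2: water left = (1−0.657)×308.32 = 105.75; final concentrate = 549.45 kg/min.

549.5 kg/min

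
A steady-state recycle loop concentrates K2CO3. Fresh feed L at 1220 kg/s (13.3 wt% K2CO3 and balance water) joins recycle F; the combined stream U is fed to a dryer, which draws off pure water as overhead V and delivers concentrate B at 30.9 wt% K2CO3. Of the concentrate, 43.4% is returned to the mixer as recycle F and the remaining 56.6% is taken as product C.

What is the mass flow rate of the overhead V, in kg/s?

694.9 kg/s

Overall K2CO3 balance (none leaves overhead): K2CO3 in fresh feed = K2CO3 in product, i.e. 1220×0.133 = (1−0.434)·B·0.309.
B = 162.26/(0.309×0.566) = 927.76 kg/s.
Recycle F = 0.434×927.76 = 402.65 kg/s.
Combined feed U = 1220 + 402.65 = 1622.6 kg/s.
Overhead V = U − B = 1622.6 − 927.76 = 694.89 kg/s.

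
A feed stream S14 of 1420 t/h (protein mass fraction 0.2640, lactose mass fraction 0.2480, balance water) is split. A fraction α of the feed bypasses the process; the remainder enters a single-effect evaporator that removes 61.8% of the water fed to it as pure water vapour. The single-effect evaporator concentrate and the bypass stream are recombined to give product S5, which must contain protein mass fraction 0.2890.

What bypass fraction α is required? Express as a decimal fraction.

All 1420×0.264 = 374.88 t/h of protein reaches S5, so S5 = 374.88/0.289 = 1297.2 t/h and vapour = 122.84 t/h.
The evaporator receives (1−α)·1420 of feed at 0.488 water and removes 0.618 of that water:
0.618×0.488×(1−α)×1420 = 122.84
(1−α) = 122.84/428.25 = 0.2868;  α = 0.7132.

0.713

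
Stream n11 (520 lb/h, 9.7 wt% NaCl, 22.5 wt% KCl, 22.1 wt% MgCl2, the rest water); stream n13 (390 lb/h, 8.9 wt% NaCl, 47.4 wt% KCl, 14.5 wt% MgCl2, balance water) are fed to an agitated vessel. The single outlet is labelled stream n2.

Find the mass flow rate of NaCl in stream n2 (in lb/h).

NaCl out = NaCl in = 520×0.097 + 390×0.089 = 85.15 lb/h.

85.15 lb/h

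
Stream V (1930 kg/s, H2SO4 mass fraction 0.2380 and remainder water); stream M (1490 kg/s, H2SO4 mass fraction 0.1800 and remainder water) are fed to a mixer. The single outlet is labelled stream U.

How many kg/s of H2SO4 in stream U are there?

727.5 kg/s

H2SO4 out = H2SO4 in = 1930×0.238 + 1490×0.180 = 727.54 kg/s.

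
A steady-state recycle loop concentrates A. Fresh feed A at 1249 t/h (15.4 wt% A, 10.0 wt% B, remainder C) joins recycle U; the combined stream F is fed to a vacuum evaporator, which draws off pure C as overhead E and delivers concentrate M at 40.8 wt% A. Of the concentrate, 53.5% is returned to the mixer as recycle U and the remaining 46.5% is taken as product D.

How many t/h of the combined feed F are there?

1791 t/h

Overall A balance (none leaves overhead): A in fresh feed = A in product, i.e. 1249×0.154 = (1−0.535)·M·0.408.
M = 192.35/(0.408×0.465) = 1013.8 t/h.
Recycle U = 0.535×1013.8 = 542.41 t/h.
Combined feed F = 1249 + 542.41 = 1791.4 t/h.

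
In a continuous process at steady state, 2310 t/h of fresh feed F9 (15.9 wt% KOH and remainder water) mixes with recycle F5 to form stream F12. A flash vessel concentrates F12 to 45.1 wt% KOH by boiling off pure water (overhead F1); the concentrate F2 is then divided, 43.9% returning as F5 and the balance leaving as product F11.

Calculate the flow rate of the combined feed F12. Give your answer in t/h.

2947 t/h

Overall KOH balance (none leaves overhead): KOH in fresh feed = KOH in product, i.e. 2310×0.159 = (1−0.439)·F2·0.451.
F2 = 367.29/(0.451×0.561) = 1451.7 t/h.
Recycle F5 = 0.439×1451.7 = 637.29 t/h.
Combined feed F12 = 2310 + 637.29 = 2947.3 t/h.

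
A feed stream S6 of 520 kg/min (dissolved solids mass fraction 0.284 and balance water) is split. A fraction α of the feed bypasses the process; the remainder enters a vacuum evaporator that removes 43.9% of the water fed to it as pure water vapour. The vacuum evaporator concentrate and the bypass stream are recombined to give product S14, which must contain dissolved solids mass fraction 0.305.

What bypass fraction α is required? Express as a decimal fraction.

0.781

All 520×0.284 = 147.68 kg/min of dissolved solids reaches S14, so S14 = 147.68/0.305 = 484.2 kg/min and vapour = 35.803 kg/min.
The evaporator receives (1−α)·520 of feed at 0.716 water and removes 0.439 of that water:
0.439×0.716×(1−α)×520 = 35.803
(1−α) = 35.803/163.45 = 0.2190;  α = 0.7810.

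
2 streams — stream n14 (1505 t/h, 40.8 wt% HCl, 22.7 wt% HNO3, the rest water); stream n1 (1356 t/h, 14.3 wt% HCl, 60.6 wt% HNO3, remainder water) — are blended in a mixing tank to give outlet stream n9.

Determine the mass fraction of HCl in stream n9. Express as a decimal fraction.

0.282

Total flow out = 1505 + 1356 = 2861 t/h.
HCl in = 1505×0.408 + 1356×0.143 = 807.95 t/h.
HCl mass fraction in n9 = 807.95/2861 = 0.282.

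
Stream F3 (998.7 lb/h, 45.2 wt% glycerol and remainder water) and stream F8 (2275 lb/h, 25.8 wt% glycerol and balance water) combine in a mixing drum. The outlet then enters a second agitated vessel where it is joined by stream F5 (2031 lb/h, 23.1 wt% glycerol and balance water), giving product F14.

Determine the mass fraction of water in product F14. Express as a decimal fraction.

Overall, product flow = 5304.7 lb/h.
water in = 998.7×0.548 + 2275×0.742 + 2031×0.769 = 3797.2 lb/h.
water fraction in F14 = 0.716.

0.716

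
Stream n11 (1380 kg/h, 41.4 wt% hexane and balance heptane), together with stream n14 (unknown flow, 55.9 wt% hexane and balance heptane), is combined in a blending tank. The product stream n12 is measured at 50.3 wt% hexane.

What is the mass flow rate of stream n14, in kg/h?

Let n14 be the unknown flow. Total out = 1380 + n14.
hexane balance: 571.32 + 0.559·n14 = 0.503·(1380 + n14)
(0.559 − 0.503)·n14 = 0.503×1380 − 571.32 = 122.82
n14 = 122.82 / 0.056 = 2193.2 kg/h

2193 kg/h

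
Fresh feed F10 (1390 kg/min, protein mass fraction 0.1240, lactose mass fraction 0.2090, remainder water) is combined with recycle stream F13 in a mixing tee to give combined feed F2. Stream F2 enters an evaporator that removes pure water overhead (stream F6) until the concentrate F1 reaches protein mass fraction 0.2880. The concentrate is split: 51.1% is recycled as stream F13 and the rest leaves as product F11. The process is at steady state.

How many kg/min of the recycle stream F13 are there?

625.4 kg/min

Overall protein balance (none leaves overhead): protein in fresh feed = protein in product, i.e. 1390×0.124 = (1−0.511)·F1·0.288.
F1 = 172.36/(0.288×0.489) = 1223.9 kg/min.
Recycle F13 = 0.511×1223.9 = 625.4 kg/min.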